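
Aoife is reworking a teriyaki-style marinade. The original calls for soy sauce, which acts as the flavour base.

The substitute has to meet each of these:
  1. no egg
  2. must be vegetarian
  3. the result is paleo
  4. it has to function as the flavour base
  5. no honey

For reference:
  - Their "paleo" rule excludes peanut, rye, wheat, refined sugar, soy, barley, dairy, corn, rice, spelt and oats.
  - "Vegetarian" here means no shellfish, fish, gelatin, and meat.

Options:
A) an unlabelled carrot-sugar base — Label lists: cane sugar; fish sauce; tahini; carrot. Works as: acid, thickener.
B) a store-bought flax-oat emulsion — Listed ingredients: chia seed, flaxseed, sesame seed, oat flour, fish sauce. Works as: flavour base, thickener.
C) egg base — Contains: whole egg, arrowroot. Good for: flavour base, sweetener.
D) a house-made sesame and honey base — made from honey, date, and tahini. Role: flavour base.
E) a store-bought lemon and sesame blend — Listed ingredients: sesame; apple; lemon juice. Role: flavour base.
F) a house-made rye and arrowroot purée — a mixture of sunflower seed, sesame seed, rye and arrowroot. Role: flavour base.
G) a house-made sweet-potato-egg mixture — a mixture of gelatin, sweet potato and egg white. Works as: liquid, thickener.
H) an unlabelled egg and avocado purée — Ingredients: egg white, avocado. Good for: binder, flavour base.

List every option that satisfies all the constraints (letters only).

A: not usable as a flavour base; has cane sugar, so not paleo (and 1 more) — out
B: has oat flour, so not paleo; has fish sauce, so not vegetarian — out
C: has whole egg, so not egg-free — no
D: has honey, so not honey-free — out
E: only sesame, apple, and lemon juice; none excluded — valid
F: has rye, so not paleo — no
G: not usable as a flavour base; has gelatin, so not vegetarian (and 1 more) — no
H: has egg white, so not egg-free — out

E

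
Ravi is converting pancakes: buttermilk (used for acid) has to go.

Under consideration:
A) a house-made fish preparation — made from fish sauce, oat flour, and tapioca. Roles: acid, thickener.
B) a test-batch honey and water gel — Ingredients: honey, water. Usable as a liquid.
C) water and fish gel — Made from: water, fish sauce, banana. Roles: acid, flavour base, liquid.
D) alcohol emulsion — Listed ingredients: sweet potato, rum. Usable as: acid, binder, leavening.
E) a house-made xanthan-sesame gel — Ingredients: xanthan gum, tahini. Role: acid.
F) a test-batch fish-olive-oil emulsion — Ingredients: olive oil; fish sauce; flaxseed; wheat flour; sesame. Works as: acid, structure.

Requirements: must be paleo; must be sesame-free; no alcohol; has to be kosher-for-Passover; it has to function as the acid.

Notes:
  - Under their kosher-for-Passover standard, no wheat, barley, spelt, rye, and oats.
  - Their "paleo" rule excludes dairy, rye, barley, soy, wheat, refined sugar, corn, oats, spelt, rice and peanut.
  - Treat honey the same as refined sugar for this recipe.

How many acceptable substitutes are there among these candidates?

1

A: has oat flour, so not kosher-for-Passover; has oat flour, so not paleo — reject
B: not usable as an acid; has honey, so not paleo — no
C: only fish sauce, water and banana; none excluded — OK
D: has rum, so not alcohol-free — reject
E: has tahini, so not sesame-free — no
F: has wheat flour, so not kosher-for-Passover; has wheat flour, so not paleo (and 1 more) — no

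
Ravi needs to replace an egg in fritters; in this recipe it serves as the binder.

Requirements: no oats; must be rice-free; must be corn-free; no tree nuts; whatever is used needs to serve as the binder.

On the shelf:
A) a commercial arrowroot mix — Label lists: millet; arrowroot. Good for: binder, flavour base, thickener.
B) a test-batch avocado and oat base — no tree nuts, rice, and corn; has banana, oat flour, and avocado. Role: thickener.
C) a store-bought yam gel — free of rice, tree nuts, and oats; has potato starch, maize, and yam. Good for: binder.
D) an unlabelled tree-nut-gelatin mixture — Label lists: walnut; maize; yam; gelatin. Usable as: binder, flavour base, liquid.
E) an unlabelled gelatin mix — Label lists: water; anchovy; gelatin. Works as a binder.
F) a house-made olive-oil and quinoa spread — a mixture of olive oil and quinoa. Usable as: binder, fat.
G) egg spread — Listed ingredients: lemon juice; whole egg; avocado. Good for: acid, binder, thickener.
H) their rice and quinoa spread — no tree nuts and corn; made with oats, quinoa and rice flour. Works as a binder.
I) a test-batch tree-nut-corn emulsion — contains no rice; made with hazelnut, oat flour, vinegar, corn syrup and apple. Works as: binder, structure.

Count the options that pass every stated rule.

4

A: no rice, no oats — OK
B: not usable as a binder; has oat flour, so not oat-free — no
C: has maize, so not corn-free — no
D: has maize, so not corn-free; has walnut, so not tree-nut-free — out
E: works as a binder, no tree nuts, no oats — valid
F: works as a binder, no oats, no corn — OK
G: only whole egg, avocado, and lemon juice; none excluded — keep
H: has oats, so not oat-free; has rice flour, so not rice-free — out
I: has oat flour, so not oat-free; has corn syrup, so not corn-free (and 1 more) — reject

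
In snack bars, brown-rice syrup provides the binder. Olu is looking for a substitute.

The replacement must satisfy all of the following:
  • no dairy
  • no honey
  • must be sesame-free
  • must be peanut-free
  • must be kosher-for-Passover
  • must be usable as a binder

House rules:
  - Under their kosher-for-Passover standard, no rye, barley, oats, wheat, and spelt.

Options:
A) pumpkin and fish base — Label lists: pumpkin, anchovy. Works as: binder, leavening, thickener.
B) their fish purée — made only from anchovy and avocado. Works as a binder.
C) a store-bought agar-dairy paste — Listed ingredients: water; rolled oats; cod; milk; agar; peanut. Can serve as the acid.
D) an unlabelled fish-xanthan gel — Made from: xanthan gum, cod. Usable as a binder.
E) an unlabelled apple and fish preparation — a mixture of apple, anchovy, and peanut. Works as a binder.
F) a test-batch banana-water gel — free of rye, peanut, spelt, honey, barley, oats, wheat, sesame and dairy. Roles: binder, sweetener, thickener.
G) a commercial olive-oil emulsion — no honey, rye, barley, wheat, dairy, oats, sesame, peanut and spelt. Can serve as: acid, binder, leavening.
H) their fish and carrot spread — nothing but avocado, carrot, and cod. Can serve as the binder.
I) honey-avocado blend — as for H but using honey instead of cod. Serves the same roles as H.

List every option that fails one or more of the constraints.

C, E, I

A: works as a binder, kosher-for-Passover, no peanut — keep
B: works as a binder, no dairy, no peanut — OK
C: not usable as a binder; has rolled oats, so not kosher-for-Passover (and 2 more) — out
D: only cod and xanthan gum; none excluded — valid
E: has peanut, so not peanut-free — reject
F: works as a binder, no dairy, no sesame — keep
G: all constraints satisfied — keep
H: only cod, carrot, and avocado; none excluded — OK
I: has honey, so not honey-free — out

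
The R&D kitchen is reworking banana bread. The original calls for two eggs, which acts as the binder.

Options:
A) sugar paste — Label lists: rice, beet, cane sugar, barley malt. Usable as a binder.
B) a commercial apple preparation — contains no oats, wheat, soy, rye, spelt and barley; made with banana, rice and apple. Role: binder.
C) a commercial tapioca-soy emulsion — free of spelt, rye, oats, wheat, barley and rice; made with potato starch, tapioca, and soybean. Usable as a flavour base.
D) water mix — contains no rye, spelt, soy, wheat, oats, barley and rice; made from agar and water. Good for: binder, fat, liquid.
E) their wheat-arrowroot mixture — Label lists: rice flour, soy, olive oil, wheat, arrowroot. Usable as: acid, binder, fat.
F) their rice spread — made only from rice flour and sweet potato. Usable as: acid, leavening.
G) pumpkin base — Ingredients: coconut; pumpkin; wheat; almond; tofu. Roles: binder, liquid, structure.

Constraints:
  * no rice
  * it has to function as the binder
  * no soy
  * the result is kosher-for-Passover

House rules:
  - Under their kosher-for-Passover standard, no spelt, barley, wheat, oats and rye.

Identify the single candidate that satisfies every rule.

D

A: has barley malt, so not kosher-for-Passover; has rice, so not rice-free — reject
B: has rice, so not rice-free — out
C: not usable as a binder; has soybean, so not soy-free — reject
D: kosher-for-Passover, no soy — keep
E: has wheat, so not kosher-for-Passover; has rice flour, so not rice-free (and 1 more) — no
F: not usable as a binder; has rice flour, so not rice-free — out
G: has wheat, so not kosher-for-Passover; has tofu, so not soy-free — reject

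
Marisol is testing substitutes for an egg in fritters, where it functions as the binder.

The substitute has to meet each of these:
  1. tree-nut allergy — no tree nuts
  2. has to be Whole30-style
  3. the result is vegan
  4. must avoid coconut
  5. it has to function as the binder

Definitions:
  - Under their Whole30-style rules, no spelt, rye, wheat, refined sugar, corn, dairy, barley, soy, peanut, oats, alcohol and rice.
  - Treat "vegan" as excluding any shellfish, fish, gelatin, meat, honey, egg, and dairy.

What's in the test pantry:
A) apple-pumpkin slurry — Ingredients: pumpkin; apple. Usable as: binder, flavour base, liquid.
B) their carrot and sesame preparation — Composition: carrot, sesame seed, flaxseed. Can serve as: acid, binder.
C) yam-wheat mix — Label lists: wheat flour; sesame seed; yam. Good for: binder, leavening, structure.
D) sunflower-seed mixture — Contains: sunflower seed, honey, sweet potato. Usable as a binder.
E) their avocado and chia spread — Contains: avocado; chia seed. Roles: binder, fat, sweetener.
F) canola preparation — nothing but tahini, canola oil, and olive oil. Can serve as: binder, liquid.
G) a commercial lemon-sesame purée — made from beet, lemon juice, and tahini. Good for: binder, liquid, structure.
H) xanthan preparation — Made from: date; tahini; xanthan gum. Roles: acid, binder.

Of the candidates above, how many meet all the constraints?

A: no tree nuts, no coconut — valid
B: works as a binder, vegan, no tree nuts — valid
C: has wheat flour, so not Whole30-style — no
D: has honey, so not vegan — no
E: every rule checks out — OK
F: nothing on the exclusion list — keep
G: only tahini, lemon juice, and beet; none excluded — OK
H: vegan, no coconut — OK

6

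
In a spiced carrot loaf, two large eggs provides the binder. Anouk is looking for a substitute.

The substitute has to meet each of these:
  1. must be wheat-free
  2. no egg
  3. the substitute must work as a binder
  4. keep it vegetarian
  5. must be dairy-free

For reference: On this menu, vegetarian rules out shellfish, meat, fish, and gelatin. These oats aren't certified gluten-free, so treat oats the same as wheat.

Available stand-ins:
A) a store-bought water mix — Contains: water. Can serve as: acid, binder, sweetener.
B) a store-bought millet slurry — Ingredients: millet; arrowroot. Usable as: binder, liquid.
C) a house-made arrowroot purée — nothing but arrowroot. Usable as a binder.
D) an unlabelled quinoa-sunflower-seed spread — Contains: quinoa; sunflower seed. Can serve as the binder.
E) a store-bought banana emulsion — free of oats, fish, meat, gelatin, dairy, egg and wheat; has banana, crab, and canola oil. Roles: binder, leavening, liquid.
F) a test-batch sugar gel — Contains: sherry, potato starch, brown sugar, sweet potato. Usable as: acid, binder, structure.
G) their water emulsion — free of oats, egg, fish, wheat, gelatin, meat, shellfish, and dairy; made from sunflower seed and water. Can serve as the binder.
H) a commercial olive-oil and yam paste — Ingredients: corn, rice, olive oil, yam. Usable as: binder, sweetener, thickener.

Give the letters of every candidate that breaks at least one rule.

E

A: nothing on the exclusion list — OK
B: only arrowroot and millet; none excluded — OK
C: all constraints satisfied — keep
D: only quinoa and sunflower seed; none excluded — OK
E: has crab, so not vegetarian — reject
F: vegetarian, no egg — keep
G: all constraints satisfied — OK
H: works as a binder, vegetarian, no dairy — keep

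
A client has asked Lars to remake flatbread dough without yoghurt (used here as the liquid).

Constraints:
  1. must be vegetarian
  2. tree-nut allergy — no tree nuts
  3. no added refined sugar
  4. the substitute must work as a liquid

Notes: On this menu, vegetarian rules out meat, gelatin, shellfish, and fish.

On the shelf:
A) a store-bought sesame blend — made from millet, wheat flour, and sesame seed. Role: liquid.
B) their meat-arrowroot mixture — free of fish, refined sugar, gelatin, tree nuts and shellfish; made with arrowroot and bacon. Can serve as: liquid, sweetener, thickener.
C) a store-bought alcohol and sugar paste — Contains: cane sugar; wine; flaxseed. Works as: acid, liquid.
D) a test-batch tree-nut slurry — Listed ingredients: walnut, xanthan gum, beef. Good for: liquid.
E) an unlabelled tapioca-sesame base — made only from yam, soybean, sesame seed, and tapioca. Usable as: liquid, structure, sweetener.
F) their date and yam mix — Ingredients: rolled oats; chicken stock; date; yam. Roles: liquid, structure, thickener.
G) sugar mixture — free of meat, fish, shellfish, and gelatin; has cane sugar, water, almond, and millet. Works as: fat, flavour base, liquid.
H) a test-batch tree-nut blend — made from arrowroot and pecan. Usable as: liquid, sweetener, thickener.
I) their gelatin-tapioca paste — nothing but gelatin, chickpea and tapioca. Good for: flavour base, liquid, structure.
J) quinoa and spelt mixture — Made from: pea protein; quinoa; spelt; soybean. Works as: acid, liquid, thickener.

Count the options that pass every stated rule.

A: only sesame seed, wheat flour and millet; none excluded — OK
B: has bacon, so not vegetarian — out
C: has cane sugar, so not no-added-sugar — reject
D: has beef, so not vegetarian; has walnut, so not tree-nut-free — no
E: sesame seed and soybean etc. — none of it excluded — valid
F: has chicken stock, so not vegetarian — out
G: has cane sugar, so not no-added-sugar; has almond, so not tree-nut-free — reject
H: has pecan, so not tree-nut-free — out
I: has gelatin, so not vegetarian — reject
J: every rule checks out — keep

3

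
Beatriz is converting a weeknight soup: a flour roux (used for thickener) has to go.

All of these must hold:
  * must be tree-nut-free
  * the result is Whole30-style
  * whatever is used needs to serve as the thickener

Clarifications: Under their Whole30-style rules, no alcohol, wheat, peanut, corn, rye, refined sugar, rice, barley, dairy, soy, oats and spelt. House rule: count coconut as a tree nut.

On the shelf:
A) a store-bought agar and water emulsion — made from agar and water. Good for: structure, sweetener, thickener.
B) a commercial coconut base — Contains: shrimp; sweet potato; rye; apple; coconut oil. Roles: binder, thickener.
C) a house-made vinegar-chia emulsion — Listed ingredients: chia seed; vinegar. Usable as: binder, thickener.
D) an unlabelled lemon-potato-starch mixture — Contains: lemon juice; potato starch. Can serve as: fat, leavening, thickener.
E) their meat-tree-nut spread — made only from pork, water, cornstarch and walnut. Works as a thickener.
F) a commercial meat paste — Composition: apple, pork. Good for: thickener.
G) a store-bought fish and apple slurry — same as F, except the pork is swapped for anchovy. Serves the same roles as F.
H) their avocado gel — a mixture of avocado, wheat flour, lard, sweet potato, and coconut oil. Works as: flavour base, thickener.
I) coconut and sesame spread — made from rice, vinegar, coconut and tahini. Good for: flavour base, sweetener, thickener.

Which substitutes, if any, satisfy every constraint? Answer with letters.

A: works as a thickener, tree-nut-free, Whole30-style — keep
B: has rye, so not Whole30-style; has coconut oil, so not tree-nut-free — reject
C: only vinegar and chia seed; none excluded — keep
D: only lemon juice and potato starch; none excluded — keep
E: has cornstarch, so not Whole30-style; has walnut, so not tree-nut-free — reject
F: tree-nut-free, Whole30-style — keep
G: works as a thickener, Whole30-style, tree-nut-free — valid
H: has wheat flour, so not Whole30-style; has coconut oil, so not tree-nut-free — reject
I: has rice, so not Whole30-style; has coconut, so not tree-nut-free — no

A, C, D, F, G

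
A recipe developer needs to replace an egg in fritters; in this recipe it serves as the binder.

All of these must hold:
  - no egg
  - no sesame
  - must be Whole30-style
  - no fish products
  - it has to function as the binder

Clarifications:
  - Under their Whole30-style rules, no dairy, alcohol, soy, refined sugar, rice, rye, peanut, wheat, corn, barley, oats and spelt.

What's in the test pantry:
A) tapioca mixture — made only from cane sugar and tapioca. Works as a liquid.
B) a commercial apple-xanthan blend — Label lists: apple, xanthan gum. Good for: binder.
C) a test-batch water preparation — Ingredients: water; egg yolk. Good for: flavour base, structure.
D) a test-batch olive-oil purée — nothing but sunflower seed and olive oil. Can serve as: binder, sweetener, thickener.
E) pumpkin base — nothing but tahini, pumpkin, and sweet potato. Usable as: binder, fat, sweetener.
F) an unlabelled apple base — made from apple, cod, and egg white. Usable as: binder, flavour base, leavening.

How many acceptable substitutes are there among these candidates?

A: not usable as a binder; has cane sugar, so not Whole30-style — out
B: only apple and xanthan gum; none excluded — OK
C: not usable as a binder; has egg yolk, so not egg-free — reject
D: only sunflower seed and olive oil; none excluded — keep
E: has tahini, so not sesame-free — out
F: has egg white, so not egg-free; has cod, so not fish-free — no

2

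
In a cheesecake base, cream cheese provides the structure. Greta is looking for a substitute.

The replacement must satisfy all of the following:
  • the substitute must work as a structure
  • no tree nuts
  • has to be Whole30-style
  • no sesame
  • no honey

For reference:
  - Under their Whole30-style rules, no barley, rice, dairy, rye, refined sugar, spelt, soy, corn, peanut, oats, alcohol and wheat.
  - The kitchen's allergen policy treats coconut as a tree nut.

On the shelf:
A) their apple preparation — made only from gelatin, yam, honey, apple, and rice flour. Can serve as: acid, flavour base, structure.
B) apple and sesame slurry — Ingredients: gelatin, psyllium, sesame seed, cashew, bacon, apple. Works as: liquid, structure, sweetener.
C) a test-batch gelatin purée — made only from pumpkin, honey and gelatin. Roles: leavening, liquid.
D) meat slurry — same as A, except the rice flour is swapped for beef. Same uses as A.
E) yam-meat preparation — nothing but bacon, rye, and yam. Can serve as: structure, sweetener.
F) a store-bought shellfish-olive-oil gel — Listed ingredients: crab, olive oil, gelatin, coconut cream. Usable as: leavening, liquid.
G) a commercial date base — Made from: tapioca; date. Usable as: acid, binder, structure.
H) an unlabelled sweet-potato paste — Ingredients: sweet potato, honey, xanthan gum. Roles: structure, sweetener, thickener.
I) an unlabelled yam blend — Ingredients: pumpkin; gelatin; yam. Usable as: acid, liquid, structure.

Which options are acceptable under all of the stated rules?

G, I

A: has rice flour, so not Whole30-style; has honey, so not honey-free — no
B: has cashew, so not tree-nut-free; has sesame seed, so not sesame-free — no
C: not usable as a structure; has honey, so not honey-free — reject
D: has honey, so not honey-free — out
E: has rye, so not Whole30-style — reject
F: not usable as a structure; has coconut cream, so not tree-nut-free — out
G: only date and tapioca; none excluded — valid
H: has honey, so not honey-free — reject
I: only gelatin, pumpkin and yam; none excluded — keep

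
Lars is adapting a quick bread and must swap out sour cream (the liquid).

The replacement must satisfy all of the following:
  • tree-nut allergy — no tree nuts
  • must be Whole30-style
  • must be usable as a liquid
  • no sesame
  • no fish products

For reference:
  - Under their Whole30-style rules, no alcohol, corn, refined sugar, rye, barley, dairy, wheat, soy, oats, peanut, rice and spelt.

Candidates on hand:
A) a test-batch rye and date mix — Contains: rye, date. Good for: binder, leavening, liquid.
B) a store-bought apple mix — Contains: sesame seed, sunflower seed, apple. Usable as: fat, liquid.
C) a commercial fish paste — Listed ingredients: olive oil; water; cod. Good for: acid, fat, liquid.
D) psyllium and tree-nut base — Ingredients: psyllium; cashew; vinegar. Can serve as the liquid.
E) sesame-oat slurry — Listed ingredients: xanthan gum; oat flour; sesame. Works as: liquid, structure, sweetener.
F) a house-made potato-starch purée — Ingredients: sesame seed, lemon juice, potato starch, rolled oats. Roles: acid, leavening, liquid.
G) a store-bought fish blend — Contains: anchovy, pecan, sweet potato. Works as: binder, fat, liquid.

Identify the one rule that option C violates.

fish-free

usable as a liquid: satisfied
Whole30-style: satisfied
sesame-free: satisfied
fish-free: has cod — fails
tree-nut-free: satisfied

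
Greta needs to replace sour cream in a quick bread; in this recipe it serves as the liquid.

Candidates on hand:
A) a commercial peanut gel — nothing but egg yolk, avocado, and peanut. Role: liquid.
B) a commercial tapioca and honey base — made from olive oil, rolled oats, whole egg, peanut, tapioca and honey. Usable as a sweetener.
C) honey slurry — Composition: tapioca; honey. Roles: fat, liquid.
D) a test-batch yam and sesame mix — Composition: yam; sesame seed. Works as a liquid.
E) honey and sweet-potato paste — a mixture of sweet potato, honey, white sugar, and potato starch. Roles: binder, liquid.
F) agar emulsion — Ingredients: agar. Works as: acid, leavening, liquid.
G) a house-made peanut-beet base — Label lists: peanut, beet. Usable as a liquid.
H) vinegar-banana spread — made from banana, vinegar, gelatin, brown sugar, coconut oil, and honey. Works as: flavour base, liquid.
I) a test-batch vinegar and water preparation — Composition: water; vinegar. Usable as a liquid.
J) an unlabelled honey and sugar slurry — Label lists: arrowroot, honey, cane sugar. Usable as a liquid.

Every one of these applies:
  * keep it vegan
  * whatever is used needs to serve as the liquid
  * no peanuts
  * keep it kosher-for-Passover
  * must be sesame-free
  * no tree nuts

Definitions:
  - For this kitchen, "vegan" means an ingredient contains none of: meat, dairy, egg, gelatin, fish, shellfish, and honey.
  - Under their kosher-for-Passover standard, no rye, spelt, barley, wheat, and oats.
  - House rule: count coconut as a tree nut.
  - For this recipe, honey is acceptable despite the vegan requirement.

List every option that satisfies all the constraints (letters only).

C, E, F, I, J

A: has egg yolk, so not vegan; has peanut, so not peanut-free — reject
B: not usable as a liquid; has whole egg, so not vegan (and 2 more) — no
C: honey is permitted under the vegan carve-out; nothing else excluded — OK
D: has sesame seed, so not sesame-free — out
E: honey is permitted under the vegan carve-out; nothing else excluded — keep
F: only agar; none excluded — keep
G: has peanut, so not peanut-free — no
H: has gelatin, so not vegan; has coconut oil, so not tree-nut-free — no
I: only water and vinegar; none excluded — OK
J: honey is permitted under the vegan carve-out; nothing else excluded — keep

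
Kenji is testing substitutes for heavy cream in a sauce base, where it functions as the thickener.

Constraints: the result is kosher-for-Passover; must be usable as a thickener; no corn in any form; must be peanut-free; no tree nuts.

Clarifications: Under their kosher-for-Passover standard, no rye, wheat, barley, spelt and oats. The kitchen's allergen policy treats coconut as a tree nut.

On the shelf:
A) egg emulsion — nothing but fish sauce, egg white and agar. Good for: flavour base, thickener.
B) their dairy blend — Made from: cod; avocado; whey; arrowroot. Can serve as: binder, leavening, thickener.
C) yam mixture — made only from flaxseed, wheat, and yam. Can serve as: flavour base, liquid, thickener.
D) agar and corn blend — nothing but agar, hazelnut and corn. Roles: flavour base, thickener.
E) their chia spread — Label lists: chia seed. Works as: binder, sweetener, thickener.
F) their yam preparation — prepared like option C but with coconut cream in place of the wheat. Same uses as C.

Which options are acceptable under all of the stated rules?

A: only egg white, fish sauce and agar; none excluded — keep
B: works as a thickener, no peanut, no corn — valid
C: has wheat, so not kosher-for-Passover — no
D: has corn, so not corn-free; has hazelnut, so not tree-nut-free — reject
E: no peanut, tree-nut-free — keep
F: has coconut cream, so not tree-nut-free — reject

A, B, E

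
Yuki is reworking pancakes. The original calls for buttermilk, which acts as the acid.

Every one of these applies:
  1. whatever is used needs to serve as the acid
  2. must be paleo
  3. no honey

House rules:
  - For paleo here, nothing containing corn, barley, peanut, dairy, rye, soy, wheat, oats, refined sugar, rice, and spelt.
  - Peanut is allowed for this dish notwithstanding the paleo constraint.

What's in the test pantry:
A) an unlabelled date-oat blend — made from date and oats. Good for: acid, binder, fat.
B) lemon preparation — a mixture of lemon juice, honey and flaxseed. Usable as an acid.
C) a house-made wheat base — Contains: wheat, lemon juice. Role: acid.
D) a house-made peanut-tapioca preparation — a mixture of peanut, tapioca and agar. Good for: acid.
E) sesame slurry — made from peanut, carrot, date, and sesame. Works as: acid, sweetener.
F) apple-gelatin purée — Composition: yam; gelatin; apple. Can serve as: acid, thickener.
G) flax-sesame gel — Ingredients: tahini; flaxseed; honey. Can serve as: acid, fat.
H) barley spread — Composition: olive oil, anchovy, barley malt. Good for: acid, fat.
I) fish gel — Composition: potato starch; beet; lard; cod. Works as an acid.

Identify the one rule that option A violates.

paleo

usable as an acid: satisfied
paleo: has oats — fails
honey-free: satisfied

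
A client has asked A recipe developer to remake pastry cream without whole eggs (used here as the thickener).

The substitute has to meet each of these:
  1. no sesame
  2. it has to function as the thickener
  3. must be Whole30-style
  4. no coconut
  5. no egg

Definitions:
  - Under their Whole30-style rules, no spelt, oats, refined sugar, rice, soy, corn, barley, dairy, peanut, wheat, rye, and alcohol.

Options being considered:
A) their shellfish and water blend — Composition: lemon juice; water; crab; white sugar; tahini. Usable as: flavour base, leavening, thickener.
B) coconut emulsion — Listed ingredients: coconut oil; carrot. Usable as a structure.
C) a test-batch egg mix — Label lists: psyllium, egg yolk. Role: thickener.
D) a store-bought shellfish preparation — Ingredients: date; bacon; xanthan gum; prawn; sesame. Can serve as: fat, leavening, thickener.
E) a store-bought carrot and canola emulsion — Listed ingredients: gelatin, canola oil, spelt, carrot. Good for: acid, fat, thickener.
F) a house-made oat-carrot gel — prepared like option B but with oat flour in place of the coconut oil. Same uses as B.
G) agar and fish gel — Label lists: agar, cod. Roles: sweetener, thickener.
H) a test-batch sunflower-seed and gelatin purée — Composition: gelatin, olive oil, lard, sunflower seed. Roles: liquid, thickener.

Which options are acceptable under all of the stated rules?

A: has white sugar, so not Whole30-style; has tahini, so not sesame-free — reject
B: not usable as a thickener; has coconut oil, so not coconut-free — out
C: has egg yolk, so not egg-free — reject
D: has sesame, so not sesame-free — reject
E: has spelt, so not Whole30-style — no
F: not usable as a thickener; has oat flour, so not Whole30-style — no
G: only cod and agar; none excluded — OK
H: no egg, no coconut — OK

G, H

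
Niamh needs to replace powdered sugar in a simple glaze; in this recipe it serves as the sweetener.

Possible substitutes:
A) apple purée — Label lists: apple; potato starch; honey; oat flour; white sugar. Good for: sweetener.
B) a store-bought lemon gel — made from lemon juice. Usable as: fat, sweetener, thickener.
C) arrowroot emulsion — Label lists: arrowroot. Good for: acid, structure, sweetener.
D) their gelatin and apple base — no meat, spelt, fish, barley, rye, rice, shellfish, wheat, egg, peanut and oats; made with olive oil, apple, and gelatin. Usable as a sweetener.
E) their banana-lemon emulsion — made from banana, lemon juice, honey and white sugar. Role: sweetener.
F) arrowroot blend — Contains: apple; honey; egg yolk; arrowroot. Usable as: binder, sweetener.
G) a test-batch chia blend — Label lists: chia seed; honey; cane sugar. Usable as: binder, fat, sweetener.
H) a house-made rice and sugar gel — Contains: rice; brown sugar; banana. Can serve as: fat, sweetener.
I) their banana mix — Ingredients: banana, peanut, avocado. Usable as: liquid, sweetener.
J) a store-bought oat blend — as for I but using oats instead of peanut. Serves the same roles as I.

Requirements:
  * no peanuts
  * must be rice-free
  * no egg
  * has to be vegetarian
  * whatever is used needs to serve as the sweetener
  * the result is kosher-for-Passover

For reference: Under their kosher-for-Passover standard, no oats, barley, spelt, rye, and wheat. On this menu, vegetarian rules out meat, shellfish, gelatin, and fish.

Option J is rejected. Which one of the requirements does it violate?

kosher-for-Passover

usable as a sweetener: satisfied
kosher-for-Passover: has oats — fails
vegetarian: satisfied
egg-free: satisfied
rice-free: satisfied
peanut-free: satisfied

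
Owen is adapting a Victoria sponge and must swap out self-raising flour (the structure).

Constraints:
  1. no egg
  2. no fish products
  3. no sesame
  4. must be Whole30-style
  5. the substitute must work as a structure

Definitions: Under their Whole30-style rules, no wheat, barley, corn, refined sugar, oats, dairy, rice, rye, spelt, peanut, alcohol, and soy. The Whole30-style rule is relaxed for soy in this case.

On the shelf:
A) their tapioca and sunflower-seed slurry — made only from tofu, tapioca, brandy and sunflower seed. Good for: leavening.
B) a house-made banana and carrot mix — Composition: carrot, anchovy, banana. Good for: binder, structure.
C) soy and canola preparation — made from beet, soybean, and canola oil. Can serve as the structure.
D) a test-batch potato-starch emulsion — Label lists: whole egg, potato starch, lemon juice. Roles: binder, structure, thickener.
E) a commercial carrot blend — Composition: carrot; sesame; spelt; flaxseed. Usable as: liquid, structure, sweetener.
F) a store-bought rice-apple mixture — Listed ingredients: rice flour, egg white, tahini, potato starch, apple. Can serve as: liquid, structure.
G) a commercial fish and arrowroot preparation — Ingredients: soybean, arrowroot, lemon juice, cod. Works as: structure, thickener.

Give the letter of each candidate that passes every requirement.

A: not usable as a structure; has brandy, so not Whole30-style — no
B: has anchovy, so not fish-free — reject
C: soy is permitted under the Whole30-style carve-out; nothing else excluded — valid
D: has whole egg, so not egg-free — out
E: has spelt, so not Whole30-style; has sesame, so not sesame-free — no
F: has rice flour, so not Whole30-style; has egg white, so not egg-free (and 1 more) — no
G: has cod, so not fish-free — no

C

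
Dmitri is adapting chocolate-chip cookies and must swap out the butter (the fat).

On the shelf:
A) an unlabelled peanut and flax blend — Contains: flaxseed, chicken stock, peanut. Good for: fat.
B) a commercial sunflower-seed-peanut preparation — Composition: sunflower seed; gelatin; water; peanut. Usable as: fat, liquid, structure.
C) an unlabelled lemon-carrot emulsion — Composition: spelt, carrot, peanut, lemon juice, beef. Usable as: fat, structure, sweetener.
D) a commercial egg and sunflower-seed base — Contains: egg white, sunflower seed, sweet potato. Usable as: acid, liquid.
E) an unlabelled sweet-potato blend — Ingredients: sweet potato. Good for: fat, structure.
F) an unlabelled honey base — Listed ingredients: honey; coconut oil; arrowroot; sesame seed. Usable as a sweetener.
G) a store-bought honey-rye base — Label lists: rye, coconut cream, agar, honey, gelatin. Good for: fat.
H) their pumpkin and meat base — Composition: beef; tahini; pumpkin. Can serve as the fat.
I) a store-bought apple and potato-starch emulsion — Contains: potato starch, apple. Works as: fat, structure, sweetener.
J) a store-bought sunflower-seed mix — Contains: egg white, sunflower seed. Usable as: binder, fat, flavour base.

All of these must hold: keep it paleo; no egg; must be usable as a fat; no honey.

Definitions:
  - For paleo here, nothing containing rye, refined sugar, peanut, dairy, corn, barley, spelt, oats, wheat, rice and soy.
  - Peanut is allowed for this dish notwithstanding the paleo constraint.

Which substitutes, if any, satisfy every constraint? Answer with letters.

A, B, E, H, I

A: peanut is permitted under the paleo carve-out; nothing else excluded — valid
B: peanut is permitted under the paleo carve-out; nothing else excluded — keep
C: has spelt, so not paleo — no
D: not usable as a fat; has egg white, so not egg-free — out
E: paleo, no honey — OK
F: not usable as a fat; has honey, so not honey-free — no
G: has rye, so not paleo; has honey, so not honey-free — reject
H: nothing on the exclusion list — OK
I: only apple and potato starch; none excluded — OK
J: has egg white, so not egg-free — out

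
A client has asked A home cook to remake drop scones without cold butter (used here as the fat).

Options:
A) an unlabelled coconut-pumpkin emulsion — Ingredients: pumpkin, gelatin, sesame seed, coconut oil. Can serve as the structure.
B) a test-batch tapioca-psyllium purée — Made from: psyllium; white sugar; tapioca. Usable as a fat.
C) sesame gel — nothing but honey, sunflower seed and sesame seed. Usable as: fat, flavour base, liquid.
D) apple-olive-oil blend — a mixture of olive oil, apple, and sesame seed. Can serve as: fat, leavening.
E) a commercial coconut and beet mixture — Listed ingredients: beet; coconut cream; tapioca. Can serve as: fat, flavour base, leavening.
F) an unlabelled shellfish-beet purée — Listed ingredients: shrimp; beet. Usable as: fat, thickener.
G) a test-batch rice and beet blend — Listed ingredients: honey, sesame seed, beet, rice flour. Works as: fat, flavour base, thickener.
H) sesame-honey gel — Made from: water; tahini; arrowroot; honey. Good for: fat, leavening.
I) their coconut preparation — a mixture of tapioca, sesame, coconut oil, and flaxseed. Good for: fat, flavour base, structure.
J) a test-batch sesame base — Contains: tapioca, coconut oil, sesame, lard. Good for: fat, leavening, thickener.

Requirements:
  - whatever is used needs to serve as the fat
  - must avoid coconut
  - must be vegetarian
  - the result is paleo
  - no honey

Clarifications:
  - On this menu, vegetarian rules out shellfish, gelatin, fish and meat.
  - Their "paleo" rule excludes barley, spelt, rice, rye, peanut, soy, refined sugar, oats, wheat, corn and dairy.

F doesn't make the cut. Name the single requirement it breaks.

vegetarian

usable as a fat: satisfied
vegetarian: has shrimp — fails
paleo: satisfied
honey-free: satisfied
coconut-free: satisfied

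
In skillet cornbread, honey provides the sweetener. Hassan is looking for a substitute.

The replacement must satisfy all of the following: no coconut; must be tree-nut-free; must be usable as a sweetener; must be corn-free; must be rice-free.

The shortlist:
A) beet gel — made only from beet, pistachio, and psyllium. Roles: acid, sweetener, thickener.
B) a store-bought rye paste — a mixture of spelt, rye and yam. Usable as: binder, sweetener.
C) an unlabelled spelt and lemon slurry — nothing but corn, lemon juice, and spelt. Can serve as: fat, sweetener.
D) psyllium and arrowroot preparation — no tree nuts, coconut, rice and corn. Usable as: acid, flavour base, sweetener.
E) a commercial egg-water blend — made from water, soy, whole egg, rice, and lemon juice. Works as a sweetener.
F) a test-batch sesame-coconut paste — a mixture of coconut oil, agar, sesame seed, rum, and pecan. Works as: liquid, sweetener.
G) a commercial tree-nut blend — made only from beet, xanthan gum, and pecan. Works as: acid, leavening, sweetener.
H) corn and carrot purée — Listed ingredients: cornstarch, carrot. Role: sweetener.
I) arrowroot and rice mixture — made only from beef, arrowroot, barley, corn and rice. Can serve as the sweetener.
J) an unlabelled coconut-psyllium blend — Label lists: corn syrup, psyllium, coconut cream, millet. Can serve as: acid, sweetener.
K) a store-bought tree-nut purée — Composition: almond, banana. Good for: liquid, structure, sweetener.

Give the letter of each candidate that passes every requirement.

B, D

A: has pistachio, so not tree-nut-free — reject
B: every rule checks out — keep
C: has corn, so not corn-free — out
D: no rice, no tree nuts — valid
E: has rice, so not rice-free — no
F: has pecan, so not tree-nut-free; has coconut oil, so not coconut-free — no
G: has pecan, so not tree-nut-free — out
H: has cornstarch, so not corn-free — no
I: has corn, so not corn-free; has rice, so not rice-free — no
J: has corn syrup, so not corn-free; has coconut cream, so not coconut-free — no
K: has almond, so not tree-nut-free — no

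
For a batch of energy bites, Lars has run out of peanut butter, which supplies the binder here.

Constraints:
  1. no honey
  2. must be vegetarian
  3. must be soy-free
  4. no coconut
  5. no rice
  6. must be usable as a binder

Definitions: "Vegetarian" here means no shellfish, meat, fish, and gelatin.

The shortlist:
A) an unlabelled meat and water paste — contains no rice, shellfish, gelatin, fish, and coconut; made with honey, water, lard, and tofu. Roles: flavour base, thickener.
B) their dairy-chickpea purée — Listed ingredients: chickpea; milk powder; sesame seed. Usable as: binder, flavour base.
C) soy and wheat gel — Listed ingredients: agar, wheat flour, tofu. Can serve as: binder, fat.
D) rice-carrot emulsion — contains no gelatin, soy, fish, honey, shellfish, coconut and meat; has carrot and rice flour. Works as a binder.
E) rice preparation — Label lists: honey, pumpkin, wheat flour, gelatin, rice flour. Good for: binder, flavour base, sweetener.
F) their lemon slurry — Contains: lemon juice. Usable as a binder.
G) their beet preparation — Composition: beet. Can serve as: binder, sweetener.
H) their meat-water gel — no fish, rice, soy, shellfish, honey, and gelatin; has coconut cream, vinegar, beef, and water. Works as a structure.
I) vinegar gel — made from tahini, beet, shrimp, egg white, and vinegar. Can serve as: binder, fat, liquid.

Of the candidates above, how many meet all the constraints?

3

A: not usable as a binder; has lard, so not vegetarian (and 2 more) — reject
B: every rule checks out — OK
C: has tofu, so not soy-free — no
D: has rice flour, so not rice-free — no
E: has gelatin, so not vegetarian; has rice flour, so not rice-free (and 1 more) — out
F: only lemon juice; none excluded — keep
G: no honey, no rice — keep
H: not usable as a binder; has beef, so not vegetarian (and 1 more) — out
I: has shrimp, so not vegetarian — reject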